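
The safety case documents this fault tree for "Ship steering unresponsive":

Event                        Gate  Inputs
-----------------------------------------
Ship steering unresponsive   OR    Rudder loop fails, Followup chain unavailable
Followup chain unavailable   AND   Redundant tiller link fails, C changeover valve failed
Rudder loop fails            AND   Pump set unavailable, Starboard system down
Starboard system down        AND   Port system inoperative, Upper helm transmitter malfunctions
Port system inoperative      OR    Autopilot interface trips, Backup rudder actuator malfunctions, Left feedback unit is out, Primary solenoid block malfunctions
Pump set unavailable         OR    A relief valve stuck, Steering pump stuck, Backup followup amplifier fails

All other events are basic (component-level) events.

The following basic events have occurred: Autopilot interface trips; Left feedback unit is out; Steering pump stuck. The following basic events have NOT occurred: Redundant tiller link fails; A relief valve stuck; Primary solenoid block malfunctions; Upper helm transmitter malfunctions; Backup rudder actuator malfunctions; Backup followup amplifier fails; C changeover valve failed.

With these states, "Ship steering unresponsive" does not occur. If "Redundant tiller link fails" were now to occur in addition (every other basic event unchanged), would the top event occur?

No

Counterfactual: set "Redundant tiller link fails" to occurred.
Pump set unavailable [OR]: A relief valve stuck=not, Steering pump stuck=occurs, Backup followup amplifier fails=not → at least one input occurs → occurs.
Port system inoperative [OR]: Autopilot interface trips=occurs, Backup rudder actuator malfunctions=not, Left feedback unit is out=occurs, Primary solenoid block malfunctions=not → at least one input occurs → occurs.
Starboard system down [AND]: Port system inoperative=occurs, Upper helm transmitter malfunctions=not → not all inputs occur → does not occur.
Rudder loop fails [AND]: Pump set unavailable=occurs, Starboard system down=not → not all inputs occur → does not occur.
Followup chain unavailable [AND]: Redundant tiller link fails=occurs, C changeover valve failed=not → not all inputs occur → does not occur.
Ship steering unresponsive [OR]: Rudder loop fails=not, Followup chain unavailable=not → no input occurs → does not occur.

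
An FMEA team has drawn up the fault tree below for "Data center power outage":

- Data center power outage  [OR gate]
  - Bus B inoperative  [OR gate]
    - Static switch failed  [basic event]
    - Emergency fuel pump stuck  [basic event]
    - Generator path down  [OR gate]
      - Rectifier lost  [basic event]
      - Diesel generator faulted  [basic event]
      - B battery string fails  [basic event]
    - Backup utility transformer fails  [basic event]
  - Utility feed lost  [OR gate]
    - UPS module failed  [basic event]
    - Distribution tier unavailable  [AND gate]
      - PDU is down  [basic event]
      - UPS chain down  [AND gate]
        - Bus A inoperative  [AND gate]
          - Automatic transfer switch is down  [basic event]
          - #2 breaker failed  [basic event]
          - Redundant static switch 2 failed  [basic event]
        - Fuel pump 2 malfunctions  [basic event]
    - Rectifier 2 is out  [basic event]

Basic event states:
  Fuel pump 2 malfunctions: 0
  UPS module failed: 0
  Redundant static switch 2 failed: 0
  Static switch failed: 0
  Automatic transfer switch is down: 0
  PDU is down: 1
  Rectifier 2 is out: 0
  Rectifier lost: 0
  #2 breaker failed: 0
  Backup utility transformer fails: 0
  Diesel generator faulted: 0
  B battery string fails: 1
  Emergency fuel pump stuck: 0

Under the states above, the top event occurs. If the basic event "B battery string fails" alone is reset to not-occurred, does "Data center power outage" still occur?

No

Counterfactual: set "B battery string fails" to not occurred.
Generator path down [OR]: Rectifier lost=not, Diesel generator faulted=not, B battery string fails=not → no input occurs → does not occur.
Bus B inoperative [OR]: Static switch failed=not, Emergency fuel pump stuck=not, Generator path down=not, Backup utility transformer fails=not → no input occurs → does not occur.
Bus A inoperative [AND]: Automatic transfer switch is down=not, #2 breaker failed=not, Redundant static switch 2 failed=not → not all inputs occur → does not occur.
UPS chain down [AND]: Bus A inoperative=not, Fuel pump 2 malfunctions=not → not all inputs occur → does not occur.
Distribution tier unavailable [AND]: PDU is down=occurs, UPS chain down=not → not all inputs occur → does not occur.
Utility feed lost [OR]: UPS module failed=not, Distribution tier unavailable=not, Rectifier 2 is out=not → no input occurs → does not occur.
Data center power outage [OR]: Bus B inoperative=not, Utility feed lost=not → no input occurs → does not occur.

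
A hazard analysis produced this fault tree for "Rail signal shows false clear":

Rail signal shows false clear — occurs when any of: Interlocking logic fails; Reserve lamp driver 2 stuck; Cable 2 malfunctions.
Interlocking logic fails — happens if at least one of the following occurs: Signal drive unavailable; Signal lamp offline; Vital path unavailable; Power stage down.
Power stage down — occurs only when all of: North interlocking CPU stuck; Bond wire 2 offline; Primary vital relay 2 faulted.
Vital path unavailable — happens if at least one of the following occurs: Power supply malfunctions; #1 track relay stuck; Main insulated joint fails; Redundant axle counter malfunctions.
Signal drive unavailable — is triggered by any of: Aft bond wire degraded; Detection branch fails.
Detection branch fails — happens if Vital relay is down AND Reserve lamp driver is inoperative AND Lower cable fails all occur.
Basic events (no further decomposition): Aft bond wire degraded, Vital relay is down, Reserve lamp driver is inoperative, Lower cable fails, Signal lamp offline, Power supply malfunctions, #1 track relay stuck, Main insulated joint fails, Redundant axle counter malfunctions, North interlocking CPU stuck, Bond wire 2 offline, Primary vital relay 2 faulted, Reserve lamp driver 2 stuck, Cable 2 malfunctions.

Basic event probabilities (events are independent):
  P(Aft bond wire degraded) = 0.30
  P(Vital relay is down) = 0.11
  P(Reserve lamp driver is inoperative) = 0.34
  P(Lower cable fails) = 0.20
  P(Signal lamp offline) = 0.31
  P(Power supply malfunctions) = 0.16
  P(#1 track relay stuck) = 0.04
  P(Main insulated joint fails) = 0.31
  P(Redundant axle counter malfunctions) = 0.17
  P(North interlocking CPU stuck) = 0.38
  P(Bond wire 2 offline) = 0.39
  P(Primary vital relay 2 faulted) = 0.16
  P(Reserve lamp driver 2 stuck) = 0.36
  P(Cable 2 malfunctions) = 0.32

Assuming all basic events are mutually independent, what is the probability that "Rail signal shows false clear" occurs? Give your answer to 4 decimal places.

P(Detection branch fails) [AND] = 0.11 × 0.34 × 0.20 = 0.007480
P(Signal drive unavailable) [OR] = 1 − (1−0.30) × (1−0.007480) = 0.305236
P(Vital path unavailable) [OR] = 1 − (1−0.16) × (1−0.04) × (1−0.31) × (1−0.17) = 0.538175
P(Power stage down) [AND] = 0.38 × 0.39 × 0.16 = 0.023712
P(Interlocking logic fails) [OR] = 1 − (1−0.305236) × (1−0.31) × (1−0.538175) × (1−0.023712) = 0.783857
P(Rail signal shows false clear) [OR] = 1 − (1−0.783857) × (1−0.36) × (1−0.32) = 0.905935
Rounded to 4 decimal places: P(Rail signal shows false clear) ≈ 0.9059.

0.9059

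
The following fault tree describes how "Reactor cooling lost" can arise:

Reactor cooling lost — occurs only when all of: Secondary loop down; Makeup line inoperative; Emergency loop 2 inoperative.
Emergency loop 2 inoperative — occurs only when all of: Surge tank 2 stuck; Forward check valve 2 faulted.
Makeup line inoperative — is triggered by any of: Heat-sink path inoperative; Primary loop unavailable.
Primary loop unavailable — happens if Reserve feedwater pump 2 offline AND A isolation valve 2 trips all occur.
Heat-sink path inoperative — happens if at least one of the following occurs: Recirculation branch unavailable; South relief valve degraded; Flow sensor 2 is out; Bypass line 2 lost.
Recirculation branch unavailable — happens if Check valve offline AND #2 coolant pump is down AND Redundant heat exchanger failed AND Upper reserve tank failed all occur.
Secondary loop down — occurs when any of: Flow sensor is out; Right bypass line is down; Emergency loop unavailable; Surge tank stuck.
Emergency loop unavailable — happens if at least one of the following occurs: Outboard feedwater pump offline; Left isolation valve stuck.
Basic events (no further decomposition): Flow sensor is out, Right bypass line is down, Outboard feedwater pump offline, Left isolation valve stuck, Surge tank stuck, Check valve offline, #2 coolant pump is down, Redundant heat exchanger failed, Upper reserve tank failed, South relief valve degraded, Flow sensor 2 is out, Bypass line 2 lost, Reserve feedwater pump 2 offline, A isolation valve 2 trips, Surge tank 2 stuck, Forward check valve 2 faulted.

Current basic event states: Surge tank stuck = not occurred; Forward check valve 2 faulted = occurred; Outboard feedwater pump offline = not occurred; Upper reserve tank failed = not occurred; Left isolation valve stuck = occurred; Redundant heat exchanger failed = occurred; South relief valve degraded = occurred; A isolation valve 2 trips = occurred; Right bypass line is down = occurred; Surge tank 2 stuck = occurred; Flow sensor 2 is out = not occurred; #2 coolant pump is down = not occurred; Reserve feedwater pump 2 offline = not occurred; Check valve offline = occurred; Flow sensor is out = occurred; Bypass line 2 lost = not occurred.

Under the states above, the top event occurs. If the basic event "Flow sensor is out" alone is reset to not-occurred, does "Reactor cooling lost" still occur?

Counterfactual: set "Flow sensor is out" to not occurred.
Emergency loop unavailable [OR]: Outboard feedwater pump offline=not, Left isolation valve stuck=occurs → at least one input occurs → occurs.
Secondary loop down [OR]: Flow sensor is out=not, Right bypass line is down=occurs, Emergency loop unavailable=occurs, Surge tank stuck=not → at least one input occurs → occurs.
Recirculation branch unavailable [AND]: Check valve offline=occurs, #2 coolant pump is down=not, Redundant heat exchanger failed=occurs, Upper reserve tank failed=not → not all inputs occur → does not occur.
Heat-sink path inoperative [OR]: Recirculation branch unavailable=not, South relief valve degraded=occurs, Flow sensor 2 is out=not, Bypass line 2 lost=not → at least one input occurs → occurs.
Primary loop unavailable [AND]: Reserve feedwater pump 2 offline=not, A isolation valve 2 trips=occurs → not all inputs occur → does not occur.
Makeup line inoperative [OR]: Heat-sink path inoperative=occurs, Primary loop unavailable=not → at least one input occurs → occurs.
Emergency loop 2 inoperative [AND]: Surge tank 2 stuck=occurs, Forward check valve 2 faulted=occurs → all inputs occur → occurs.
Reactor cooling lost [AND]: Secondary loop down=occurs, Makeup line inoperative=occurs, Emergency loop 2 inoperative=occurs → all inputs occur → occurs.

Yes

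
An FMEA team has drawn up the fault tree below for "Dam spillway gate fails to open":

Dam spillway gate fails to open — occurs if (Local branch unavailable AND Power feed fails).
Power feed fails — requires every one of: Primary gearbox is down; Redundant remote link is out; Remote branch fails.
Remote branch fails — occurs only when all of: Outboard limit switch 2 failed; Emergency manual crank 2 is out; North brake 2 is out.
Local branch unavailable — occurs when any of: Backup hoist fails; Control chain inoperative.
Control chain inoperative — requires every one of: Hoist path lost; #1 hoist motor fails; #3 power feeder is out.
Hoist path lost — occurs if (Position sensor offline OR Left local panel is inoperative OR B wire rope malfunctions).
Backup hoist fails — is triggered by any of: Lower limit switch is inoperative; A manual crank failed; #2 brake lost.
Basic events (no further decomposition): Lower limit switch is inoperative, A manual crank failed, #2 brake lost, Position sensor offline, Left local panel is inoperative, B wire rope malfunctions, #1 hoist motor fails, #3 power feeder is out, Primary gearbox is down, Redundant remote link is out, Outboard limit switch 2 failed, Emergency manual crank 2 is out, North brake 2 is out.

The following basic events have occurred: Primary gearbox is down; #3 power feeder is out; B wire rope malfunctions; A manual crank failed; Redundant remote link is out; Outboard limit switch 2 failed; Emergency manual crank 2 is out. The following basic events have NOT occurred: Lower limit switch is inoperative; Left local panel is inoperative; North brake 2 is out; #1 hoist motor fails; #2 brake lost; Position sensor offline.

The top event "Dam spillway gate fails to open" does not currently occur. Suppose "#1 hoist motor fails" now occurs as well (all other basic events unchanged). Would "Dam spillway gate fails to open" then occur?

No

Counterfactual: set "#1 hoist motor fails" to occurred.
Backup hoist fails [OR]: Lower limit switch is inoperative=not, A manual crank failed=occurs, #2 brake lost=not → at least one input occurs → occurs.
Hoist path lost [OR]: Position sensor offline=not, Left local panel is inoperative=not, B wire rope malfunctions=occurs → at least one input occurs → occurs.
Control chain inoperative [AND]: Hoist path lost=occurs, #1 hoist motor fails=occurs, #3 power feeder is out=occurs → all inputs occur → occurs.
Local branch unavailable [OR]: Backup hoist fails=occurs, Control chain inoperative=occurs → at least one input occurs → occurs.
Remote branch fails [AND]: Outboard limit switch 2 failed=occurs, Emergency manual crank 2 is out=occurs, North brake 2 is out=not → not all inputs occur → does not occur.
Power feed fails [AND]: Primary gearbox is down=occurs, Redundant remote link is out=occurs, Remote branch fails=not → not all inputs occur → does not occur.
Dam spillway gate fails to open [AND]: Local branch unavailable=occurs, Power feed fails=not → not all inputs occur → does not occur.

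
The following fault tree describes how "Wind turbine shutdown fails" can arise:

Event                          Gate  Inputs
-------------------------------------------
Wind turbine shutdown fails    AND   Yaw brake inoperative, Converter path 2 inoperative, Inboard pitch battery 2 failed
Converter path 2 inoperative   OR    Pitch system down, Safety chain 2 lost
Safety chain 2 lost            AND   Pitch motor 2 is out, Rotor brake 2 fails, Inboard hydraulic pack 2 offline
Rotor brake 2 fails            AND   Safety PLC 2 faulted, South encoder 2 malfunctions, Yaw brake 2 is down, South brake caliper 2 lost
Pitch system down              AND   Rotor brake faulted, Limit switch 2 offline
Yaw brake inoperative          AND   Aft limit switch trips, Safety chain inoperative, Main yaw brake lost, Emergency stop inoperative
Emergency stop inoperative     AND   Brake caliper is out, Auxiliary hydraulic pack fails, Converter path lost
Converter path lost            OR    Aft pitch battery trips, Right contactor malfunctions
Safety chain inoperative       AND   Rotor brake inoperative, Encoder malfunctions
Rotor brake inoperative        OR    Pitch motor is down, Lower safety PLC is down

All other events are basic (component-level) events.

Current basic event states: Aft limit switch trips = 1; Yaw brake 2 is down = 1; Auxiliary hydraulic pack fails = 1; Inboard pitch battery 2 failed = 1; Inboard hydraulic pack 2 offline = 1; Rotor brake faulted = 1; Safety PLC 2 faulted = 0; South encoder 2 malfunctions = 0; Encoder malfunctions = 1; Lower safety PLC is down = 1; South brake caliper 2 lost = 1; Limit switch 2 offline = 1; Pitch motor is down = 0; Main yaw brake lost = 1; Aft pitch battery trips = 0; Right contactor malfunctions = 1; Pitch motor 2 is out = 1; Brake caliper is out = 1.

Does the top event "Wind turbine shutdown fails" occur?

Rotor brake inoperative [OR]: Pitch motor is down=not, Lower safety PLC is down=occurs → at least one input occurs → occurs.
Safety chain inoperative [AND]: Rotor brake inoperative=occurs, Encoder malfunctions=occurs → all inputs occur → occurs.
Converter path lost [OR]: Aft pitch battery trips=not, Right contactor malfunctions=occurs → at least one input occurs → occurs.
Emergency stop inoperative [AND]: Brake caliper is out=occurs, Auxiliary hydraulic pack fails=occurs, Converter path lost=occurs → all inputs occur → occurs.
Yaw brake inoperative [AND]: Aft limit switch trips=occurs, Safety chain inoperative=occurs, Main yaw brake lost=occurs, Emergency stop inoperative=occurs → all inputs occur → occurs.
Pitch system down [AND]: Rotor brake faulted=occurs, Limit switch 2 offline=occurs → all inputs occur → occurs.
Rotor brake 2 fails [AND]: Safety PLC 2 faulted=not, South encoder 2 malfunctions=not, Yaw brake 2 is down=occurs, South brake caliper 2 lost=occurs → not all inputs occur → does not occur.
Safety chain 2 lost [AND]: Pitch motor 2 is out=occurs, Rotor brake 2 fails=not, Inboard hydraulic pack 2 offline=occurs → not all inputs occur → does not occur.
Converter path 2 inoperative [OR]: Pitch system down=occurs, Safety chain 2 lost=not → at least one input occurs → occurs.
Wind turbine shutdown fails [AND]: Yaw brake inoperative=occurs, Converter path 2 inoperative=occurs, Inboard pitch battery 2 failed=occurs → all inputs occur → occurs.

Yes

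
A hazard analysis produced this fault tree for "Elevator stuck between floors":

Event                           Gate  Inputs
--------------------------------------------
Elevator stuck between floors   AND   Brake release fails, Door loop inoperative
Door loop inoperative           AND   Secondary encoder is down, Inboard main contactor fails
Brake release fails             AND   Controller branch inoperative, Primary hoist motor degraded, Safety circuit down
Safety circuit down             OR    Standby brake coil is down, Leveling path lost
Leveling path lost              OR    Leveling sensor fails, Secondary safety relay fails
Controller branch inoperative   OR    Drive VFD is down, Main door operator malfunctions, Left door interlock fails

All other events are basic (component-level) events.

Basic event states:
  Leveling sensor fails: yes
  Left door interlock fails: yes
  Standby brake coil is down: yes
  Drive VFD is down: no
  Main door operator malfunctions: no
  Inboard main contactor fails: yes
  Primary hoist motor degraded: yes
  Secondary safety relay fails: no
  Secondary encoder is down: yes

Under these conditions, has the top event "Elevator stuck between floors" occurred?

Controller branch inoperative [OR]: Drive VFD is down=not, Main door operator malfunctions=not, Left door interlock fails=occurs → at least one input occurs → occurs.
Leveling path lost [OR]: Leveling sensor fails=occurs, Secondary safety relay fails=not → at least one input occurs → occurs.
Safety circuit down [OR]: Standby brake coil is down=occurs, Leveling path lost=occurs → at least one input occurs → occurs.
Brake release fails [AND]: Controller branch inoperative=occurs, Primary hoist motor degraded=occurs, Safety circuit down=occurs → all inputs occur → occurs.
Door loop inoperative [AND]: Secondary encoder is down=occurs, Inboard main contactor fails=occurs → all inputs occur → occurs.
Elevator stuck between floors [AND]: Brake release fails=occurs, Door loop inoperative=occurs → all inputs occur → occurs.

Yes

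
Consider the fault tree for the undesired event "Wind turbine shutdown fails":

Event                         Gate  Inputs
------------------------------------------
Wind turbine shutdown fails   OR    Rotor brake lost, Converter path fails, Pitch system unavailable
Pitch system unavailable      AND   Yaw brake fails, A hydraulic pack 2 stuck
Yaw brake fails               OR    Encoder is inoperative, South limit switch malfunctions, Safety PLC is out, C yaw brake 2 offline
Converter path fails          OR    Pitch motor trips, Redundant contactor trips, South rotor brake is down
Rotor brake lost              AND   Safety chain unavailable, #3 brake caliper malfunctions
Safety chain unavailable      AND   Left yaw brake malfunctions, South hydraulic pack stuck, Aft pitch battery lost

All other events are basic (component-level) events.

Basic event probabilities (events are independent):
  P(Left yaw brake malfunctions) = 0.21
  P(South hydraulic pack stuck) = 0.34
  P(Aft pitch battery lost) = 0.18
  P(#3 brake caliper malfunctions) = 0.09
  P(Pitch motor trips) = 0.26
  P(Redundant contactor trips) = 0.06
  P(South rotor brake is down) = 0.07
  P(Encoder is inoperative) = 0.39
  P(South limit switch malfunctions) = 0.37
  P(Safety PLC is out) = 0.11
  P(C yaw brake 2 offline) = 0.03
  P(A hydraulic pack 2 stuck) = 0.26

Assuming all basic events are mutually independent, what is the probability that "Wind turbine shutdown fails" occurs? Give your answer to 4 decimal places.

P(Safety chain unavailable) [AND] = 0.21 × 0.34 × 0.18 = 0.012852
P(Rotor brake lost) [AND] = 0.012852 × 0.09 = 0.001157
P(Converter path fails) [OR] = 1 − (1−0.26) × (1−0.06) × (1−0.07) = 0.353092
P(Yaw brake fails) [OR] = 1 − (1−0.39) × (1−0.37) × (1−0.11) × (1−0.03) = 0.668234
P(Pitch system unavailable) [AND] = 0.668234 × 0.26 = 0.173741
P(Wind turbine shutdown fails) [OR] = 1 − (1−0.001157) × (1−0.353092) × (1−0.173741) = 0.466105
Rounded to 4 decimal places: P(Wind turbine shutdown fails) ≈ 0.4661.

0.4661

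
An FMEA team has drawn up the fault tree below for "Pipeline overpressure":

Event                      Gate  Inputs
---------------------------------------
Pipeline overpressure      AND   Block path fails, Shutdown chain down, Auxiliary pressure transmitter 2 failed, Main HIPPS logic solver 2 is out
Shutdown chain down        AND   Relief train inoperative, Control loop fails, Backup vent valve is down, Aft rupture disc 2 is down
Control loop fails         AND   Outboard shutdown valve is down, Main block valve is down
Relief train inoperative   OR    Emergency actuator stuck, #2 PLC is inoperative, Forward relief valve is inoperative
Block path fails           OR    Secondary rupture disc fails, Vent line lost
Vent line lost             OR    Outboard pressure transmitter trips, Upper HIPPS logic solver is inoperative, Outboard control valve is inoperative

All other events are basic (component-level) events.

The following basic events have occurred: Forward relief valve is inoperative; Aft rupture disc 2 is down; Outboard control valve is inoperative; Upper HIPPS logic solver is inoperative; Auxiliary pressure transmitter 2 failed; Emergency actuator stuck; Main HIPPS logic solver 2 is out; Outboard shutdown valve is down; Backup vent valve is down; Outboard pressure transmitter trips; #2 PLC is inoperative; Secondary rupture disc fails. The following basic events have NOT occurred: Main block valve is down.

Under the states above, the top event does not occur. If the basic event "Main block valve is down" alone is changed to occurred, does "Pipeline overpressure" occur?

Counterfactual: set "Main block valve is down" to occurred.
Vent line lost [OR]: Outboard pressure transmitter trips=occurs, Upper HIPPS logic solver is inoperative=occurs, Outboard control valve is inoperative=occurs → at least one input occurs → occurs.
Block path fails [OR]: Secondary rupture disc fails=occurs, Vent line lost=occurs → at least one input occurs → occurs.
Relief train inoperative [OR]: Emergency actuator stuck=occurs, #2 PLC is inoperative=occurs, Forward relief valve is inoperative=occurs → at least one input occurs → occurs.
Control loop fails [AND]: Outboard shutdown valve is down=occurs, Main block valve is down=occurs → all inputs occur → occurs.
Shutdown chain down [AND]: Relief train inoperative=occurs, Control loop fails=occurs, Backup vent valve is down=occurs, Aft rupture disc 2 is down=occurs → all inputs occur → occurs.
Pipeline overpressure [AND]: Block path fails=occurs, Shutdown chain down=occurs, Auxiliary pressure transmitter 2 failed=occurs, Main HIPPS logic solver 2 is out=occurs → all inputs occur → occurs.

Yes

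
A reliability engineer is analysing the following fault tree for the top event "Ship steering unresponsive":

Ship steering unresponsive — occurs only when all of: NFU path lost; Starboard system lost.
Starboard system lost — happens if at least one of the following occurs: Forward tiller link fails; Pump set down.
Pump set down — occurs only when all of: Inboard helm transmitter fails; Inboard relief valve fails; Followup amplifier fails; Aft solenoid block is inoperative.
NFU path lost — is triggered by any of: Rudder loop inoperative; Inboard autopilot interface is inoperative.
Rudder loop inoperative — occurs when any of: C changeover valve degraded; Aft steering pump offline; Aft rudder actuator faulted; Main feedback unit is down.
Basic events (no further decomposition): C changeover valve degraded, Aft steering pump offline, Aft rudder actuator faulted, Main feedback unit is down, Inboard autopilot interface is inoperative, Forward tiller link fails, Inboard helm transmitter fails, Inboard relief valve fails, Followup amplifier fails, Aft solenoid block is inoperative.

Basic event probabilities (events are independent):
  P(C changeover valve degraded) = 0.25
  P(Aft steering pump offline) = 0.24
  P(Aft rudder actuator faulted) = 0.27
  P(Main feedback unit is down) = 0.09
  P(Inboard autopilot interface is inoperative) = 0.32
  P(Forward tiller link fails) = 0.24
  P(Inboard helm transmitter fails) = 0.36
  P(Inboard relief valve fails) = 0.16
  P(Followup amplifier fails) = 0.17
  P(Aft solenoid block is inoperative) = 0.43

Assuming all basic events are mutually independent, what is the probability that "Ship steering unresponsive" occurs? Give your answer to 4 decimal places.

0.1806

P(Rudder loop inoperative) [OR] = 1 − (1−0.25) × (1−0.24) × (1−0.27) × (1−0.09) = 0.621349
P(NFU path lost) [OR] = 1 − (1−0.621349) × (1−0.32) = 0.742517
P(Pump set down) [AND] = 0.36 × 0.16 × 0.17 × 0.43 = 0.004211
P(Starboard system lost) [OR] = 1 − (1−0.24) × (1−0.004211) = 0.243200
P(Ship steering unresponsive) [AND] = 0.742517 × 0.243200 = 0.180580
Rounded to 4 decimal places: P(Ship steering unresponsive) ≈ 0.1806.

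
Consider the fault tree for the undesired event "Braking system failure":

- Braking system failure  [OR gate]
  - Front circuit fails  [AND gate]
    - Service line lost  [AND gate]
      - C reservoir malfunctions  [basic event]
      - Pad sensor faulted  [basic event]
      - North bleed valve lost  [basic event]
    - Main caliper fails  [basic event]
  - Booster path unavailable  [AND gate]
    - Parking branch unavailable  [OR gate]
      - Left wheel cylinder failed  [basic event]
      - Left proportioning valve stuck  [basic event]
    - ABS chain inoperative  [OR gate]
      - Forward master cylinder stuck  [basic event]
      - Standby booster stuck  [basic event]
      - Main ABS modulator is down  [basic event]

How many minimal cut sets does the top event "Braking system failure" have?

Service line lost [AND]: one cut set from each child combined → 1 × 1 × 1 = 1 cut set(s).
Front circuit fails [AND]: one cut set from each child combined → 1 × 1 = 1 cut set(s).
Parking branch unavailable [OR]: union of children's cut sets → 2 cut set(s).
ABS chain inoperative [OR]: union of children's cut sets → 3 cut set(s).
Booster path unavailable [AND]: one cut set from each child combined → 2 × 3 = 6 cut set(s).
Braking system failure [OR]: union of children's cut sets → 7 cut set(s).
Minimal cut sets: {C reservoir malfunctions, Main caliper fails, North bleed valve lost, Pad sensor faulted}; {Forward master cylinder stuck, Left wheel cylinder failed}; {Left wheel cylinder failed, Standby booster stuck}; {Left wheel cylinder failed, Main ABS modulator is down}; {Forward master cylinder stuck, Left proportioning valve stuck}; {Left proportioning valve stuck, Standby booster stuck}; {Left proportioning valve stuck, Main ABS modulator is down}.

7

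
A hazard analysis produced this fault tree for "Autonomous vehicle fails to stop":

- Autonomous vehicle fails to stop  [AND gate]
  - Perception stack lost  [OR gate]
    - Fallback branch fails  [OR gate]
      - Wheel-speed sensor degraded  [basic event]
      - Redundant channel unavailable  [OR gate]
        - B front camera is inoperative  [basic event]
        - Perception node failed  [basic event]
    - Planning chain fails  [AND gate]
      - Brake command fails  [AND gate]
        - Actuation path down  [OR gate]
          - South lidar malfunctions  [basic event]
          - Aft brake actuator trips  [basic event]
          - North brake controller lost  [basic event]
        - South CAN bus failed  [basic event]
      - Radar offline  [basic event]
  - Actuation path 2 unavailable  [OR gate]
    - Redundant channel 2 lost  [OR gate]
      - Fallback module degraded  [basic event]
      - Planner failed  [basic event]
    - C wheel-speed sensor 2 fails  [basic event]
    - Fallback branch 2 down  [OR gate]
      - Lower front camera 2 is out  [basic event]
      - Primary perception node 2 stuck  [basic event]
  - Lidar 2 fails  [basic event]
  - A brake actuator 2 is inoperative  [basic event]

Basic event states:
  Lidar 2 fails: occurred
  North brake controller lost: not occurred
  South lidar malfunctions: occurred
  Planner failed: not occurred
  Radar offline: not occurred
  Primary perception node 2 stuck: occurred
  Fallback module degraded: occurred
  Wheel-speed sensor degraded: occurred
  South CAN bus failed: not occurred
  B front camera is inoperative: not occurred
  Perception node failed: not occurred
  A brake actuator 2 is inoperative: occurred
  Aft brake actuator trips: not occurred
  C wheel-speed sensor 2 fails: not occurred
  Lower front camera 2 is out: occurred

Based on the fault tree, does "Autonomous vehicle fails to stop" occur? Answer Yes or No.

Redundant channel unavailable [OR]: B front camera is inoperative=not, Perception node failed=not → no input occurs → does not occur.
Fallback branch fails [OR]: Wheel-speed sensor degraded=occurs, Redundant channel unavailable=not → at least one input occurs → occurs.
Actuation path down [OR]: South lidar malfunctions=occurs, Aft brake actuator trips=not, North brake controller lost=not → at least one input occurs → occurs.
Brake command fails [AND]: Actuation path down=occurs, South CAN bus failed=not → not all inputs occur → does not occur.
Planning chain fails [AND]: Brake command fails=not, Radar offline=not → not all inputs occur → does not occur.
Perception stack lost [OR]: Fallback branch fails=occurs, Planning chain fails=not → at least one input occurs → occurs.
Redundant channel 2 lost [OR]: Fallback module degraded=occurs, Planner failed=not → at least one input occurs → occurs.
Fallback branch 2 down [OR]: Lower front camera 2 is out=occurs, Primary perception node 2 stuck=occurs → at least one input occurs → occurs.
Actuation path 2 unavailable [OR]: Redundant channel 2 lost=occurs, C wheel-speed sensor 2 fails=not, Fallback branch 2 down=occurs → at least one input occurs → occurs.
Autonomous vehicle fails to stop [AND]: Perception stack lost=occurs, Actuation path 2 unavailable=occurs, Lidar 2 fails=occurs, A brake actuator 2 is inoperative=occurs → all inputs occur → occurs.

Yes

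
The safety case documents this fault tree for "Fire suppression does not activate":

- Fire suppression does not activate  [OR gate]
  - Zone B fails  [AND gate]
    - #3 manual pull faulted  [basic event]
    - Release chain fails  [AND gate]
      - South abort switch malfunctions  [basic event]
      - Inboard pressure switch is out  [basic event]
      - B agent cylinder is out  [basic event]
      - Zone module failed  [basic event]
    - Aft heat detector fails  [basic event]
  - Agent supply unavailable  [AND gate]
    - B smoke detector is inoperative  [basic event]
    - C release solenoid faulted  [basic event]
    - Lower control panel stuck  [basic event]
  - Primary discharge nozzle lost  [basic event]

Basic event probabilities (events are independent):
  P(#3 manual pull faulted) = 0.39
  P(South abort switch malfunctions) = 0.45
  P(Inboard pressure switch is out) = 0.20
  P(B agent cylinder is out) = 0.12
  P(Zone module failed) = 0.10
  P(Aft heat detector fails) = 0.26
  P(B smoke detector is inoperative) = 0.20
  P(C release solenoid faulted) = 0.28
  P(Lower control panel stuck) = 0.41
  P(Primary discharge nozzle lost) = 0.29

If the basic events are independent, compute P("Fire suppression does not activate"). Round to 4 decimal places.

P(Release chain fails) [AND] = 0.45 × 0.20 × 0.12 × 0.10 = 0.001080
P(Zone B fails) [AND] = 0.39 × 0.001080 × 0.26 = 0.000110
P(Agent supply unavailable) [AND] = 0.20 × 0.28 × 0.41 = 0.022960
P(Fire suppression does not activate) [OR] = 1 − (1−0.000110) × (1−0.022960) × (1−0.29) = 0.306378
Rounded to 4 decimal places: P(Fire suppression does not activate) ≈ 0.3064.

0.3064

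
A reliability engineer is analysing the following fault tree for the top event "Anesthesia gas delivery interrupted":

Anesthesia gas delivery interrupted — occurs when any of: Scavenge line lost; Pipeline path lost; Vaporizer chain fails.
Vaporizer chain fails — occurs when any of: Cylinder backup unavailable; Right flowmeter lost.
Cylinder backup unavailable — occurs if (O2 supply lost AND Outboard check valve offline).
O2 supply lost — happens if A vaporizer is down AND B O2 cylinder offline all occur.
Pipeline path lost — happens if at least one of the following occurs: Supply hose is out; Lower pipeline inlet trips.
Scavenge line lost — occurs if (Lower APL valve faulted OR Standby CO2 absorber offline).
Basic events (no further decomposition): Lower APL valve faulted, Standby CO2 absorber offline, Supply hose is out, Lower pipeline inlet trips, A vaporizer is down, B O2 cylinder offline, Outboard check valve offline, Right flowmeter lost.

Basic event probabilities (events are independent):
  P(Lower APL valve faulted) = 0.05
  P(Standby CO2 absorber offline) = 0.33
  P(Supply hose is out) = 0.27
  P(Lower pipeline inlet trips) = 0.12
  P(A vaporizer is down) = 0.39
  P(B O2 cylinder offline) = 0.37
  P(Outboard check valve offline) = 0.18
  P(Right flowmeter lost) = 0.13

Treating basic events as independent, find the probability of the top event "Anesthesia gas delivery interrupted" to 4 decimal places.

P(Scavenge line lost) [OR] = 1 − (1−0.05) × (1−0.33) = 0.363500
P(Pipeline path lost) [OR] = 1 − (1−0.27) × (1−0.12) = 0.357600
P(O2 supply lost) [AND] = 0.39 × 0.37 = 0.144300
P(Cylinder backup unavailable) [AND] = 0.144300 × 0.18 = 0.025974
P(Vaporizer chain fails) [OR] = 1 − (1−0.025974) × (1−0.13) = 0.152597
P(Anesthesia gas delivery interrupted) [OR] = 1 − (1−0.363500) × (1−0.357600) × (1−0.152597) = 0.653507
Rounded to 4 decimal places: P(Anesthesia gas delivery interrupted) ≈ 0.6535.

0.6535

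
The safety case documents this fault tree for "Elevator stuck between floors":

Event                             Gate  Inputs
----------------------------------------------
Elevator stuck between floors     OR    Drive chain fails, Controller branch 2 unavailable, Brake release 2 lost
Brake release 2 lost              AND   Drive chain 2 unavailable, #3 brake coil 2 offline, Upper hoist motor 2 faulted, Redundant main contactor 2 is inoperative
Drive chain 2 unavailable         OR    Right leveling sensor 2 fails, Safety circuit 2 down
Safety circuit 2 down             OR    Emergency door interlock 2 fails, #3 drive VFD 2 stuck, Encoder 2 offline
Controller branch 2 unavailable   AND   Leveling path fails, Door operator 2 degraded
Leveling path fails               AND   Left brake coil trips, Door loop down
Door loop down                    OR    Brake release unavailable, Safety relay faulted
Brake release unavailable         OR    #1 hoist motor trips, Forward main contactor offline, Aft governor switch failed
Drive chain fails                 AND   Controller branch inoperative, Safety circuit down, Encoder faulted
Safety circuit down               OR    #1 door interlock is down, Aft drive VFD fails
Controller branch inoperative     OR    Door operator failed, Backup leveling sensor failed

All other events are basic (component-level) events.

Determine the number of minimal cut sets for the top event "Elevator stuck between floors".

12

Controller branch inoperative [OR]: union of children's cut sets → 2 cut set(s).
Safety circuit down [OR]: union of children's cut sets → 2 cut set(s).
Drive chain fails [AND]: one cut set from each child combined → 2 × 2 × 1 = 4 cut set(s).
Brake release unavailable [OR]: union of children's cut sets → 3 cut set(s).
Door loop down [OR]: union of children's cut sets → 4 cut set(s).
Leveling path fails [AND]: one cut set from each child combined → 1 × 4 = 4 cut set(s).
Controller branch 2 unavailable [AND]: one cut set from each child combined → 4 × 1 = 4 cut set(s).
Safety circuit 2 down [OR]: union of children's cut sets → 3 cut set(s).
Drive chain 2 unavailable [OR]: union of children's cut sets → 4 cut set(s).
Brake release 2 lost [AND]: one cut set from each child combined → 4 × 1 × 1 × 1 = 4 cut set(s).
Elevator stuck between floors [OR]: union of children's cut sets → 12 cut set(s).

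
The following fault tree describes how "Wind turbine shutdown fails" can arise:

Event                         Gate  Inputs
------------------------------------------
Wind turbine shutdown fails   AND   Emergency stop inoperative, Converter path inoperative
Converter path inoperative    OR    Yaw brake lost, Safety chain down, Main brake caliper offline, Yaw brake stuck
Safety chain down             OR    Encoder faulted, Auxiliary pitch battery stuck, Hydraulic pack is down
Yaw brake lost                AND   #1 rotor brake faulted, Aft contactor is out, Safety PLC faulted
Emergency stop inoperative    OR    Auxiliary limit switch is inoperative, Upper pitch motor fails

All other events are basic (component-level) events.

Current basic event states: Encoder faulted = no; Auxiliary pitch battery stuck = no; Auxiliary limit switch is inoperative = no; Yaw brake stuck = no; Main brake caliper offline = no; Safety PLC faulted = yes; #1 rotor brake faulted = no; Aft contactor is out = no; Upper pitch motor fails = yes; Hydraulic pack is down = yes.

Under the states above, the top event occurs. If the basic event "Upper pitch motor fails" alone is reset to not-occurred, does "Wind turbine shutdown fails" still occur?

Counterfactual: set "Upper pitch motor fails" to not occurred.
Emergency stop inoperative [OR]: Auxiliary limit switch is inoperative=not, Upper pitch motor fails=not → no input occurs → does not occur.
Yaw brake lost [AND]: #1 rotor brake faulted=not, Aft contactor is out=not, Safety PLC faulted=occurs → not all inputs occur → does not occur.
Safety chain down [OR]: Encoder faulted=not, Auxiliary pitch battery stuck=not, Hydraulic pack is down=occurs → at least one input occurs → occurs.
Converter path inoperative [OR]: Yaw brake lost=not, Safety chain down=occurs, Main brake caliper offline=not, Yaw brake stuck=not → at least one input occurs → occurs.
Wind turbine shutdown fails [AND]: Emergency stop inoperative=not, Converter path inoperative=occurs → not all inputs occur → does not occur.

No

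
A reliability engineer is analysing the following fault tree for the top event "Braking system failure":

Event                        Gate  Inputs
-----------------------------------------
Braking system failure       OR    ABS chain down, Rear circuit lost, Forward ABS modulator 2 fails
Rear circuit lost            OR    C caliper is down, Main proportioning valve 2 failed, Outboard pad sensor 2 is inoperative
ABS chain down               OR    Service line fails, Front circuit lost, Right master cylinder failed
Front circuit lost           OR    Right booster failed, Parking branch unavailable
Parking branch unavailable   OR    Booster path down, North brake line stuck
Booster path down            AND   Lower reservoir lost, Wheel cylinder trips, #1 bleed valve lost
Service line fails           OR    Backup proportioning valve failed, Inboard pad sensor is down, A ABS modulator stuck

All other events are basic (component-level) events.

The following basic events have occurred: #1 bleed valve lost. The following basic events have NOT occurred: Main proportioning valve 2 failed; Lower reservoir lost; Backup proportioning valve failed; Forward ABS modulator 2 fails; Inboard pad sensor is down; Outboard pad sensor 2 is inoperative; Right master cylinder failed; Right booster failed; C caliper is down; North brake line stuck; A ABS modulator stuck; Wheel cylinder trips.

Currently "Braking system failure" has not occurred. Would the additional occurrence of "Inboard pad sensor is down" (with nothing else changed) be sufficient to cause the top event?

Counterfactual: set "Inboard pad sensor is down" to occurred.
Service line fails [OR]: Backup proportioning valve failed=not, Inboard pad sensor is down=occurs, A ABS modulator stuck=not → at least one input occurs → occurs.
Booster path down [AND]: Lower reservoir lost=not, Wheel cylinder trips=not, #1 bleed valve lost=occurs → not all inputs occur → does not occur.
Parking branch unavailable [OR]: Booster path down=not, North brake line stuck=not → no input occurs → does not occur.
Front circuit lost [OR]: Right booster failed=not, Parking branch unavailable=not → no input occurs → does not occur.
ABS chain down [OR]: Service line fails=occurs, Front circuit lost=not, Right master cylinder failed=not → at least one input occurs → occurs.
Rear circuit lost [OR]: C caliper is down=not, Main proportioning valve 2 failed=not, Outboard pad sensor 2 is inoperative=not → no input occurs → does not occur.
Braking system failure [OR]: ABS chain down=occurs, Rear circuit lost=not, Forward ABS modulator 2 fails=not → at least one input occurs → occurs.

Yes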